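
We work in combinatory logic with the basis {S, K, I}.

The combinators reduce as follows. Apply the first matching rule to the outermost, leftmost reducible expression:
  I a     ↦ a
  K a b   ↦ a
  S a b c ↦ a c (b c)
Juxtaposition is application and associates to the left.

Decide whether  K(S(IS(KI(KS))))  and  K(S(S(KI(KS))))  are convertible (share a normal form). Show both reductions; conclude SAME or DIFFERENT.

Term A:
  start: K(S(IS(KI(KS))))
  →1  K(S(S(KI(KS))))
  →2  K(S(SI))

Term B:
  start: K(S(S(KI(KS))))
  →1  K(S(SI))

Answer: SAME — A ⇓ K(S(SI)), B ⇓ K(S(SI))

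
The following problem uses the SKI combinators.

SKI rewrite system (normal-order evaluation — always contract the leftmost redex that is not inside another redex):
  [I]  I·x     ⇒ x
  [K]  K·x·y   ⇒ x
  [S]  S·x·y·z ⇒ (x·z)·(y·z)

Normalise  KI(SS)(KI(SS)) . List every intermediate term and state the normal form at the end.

  start: KI(SS)(KI(SS))
  →1  I(KI(SS))
  →2  KI(SS)
  →3  I

Answer: normal form = I  (in 3 steps)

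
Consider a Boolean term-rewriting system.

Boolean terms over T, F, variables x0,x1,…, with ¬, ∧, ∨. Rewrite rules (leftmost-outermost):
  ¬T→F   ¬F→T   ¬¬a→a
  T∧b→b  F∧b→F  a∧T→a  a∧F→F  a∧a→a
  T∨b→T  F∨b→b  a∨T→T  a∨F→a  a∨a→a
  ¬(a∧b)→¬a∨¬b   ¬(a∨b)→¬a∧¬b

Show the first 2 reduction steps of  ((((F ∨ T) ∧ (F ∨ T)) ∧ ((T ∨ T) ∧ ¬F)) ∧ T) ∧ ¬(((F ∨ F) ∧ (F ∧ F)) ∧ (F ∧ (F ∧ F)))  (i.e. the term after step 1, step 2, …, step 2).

Answer: after 2 steps: ((F ∨ T) ∧ ((T ∨ T) ∧ ¬F)) ∧ ¬(((F ∨ F) ∧ (F ∧ F)) ∧ (F ∧ (F ∧ F)))

Derivation:
  start: ((((F ∨ T) ∧ (F ∨ T)) ∧ ((T ∨ T) ∧ ¬F)) ∧ T) ∧ ¬(((F ∨ F) ∧ (F ∧ F)) ∧ (F ∧ (F ∧ F)))
  step 1: (((F ∨ T) ∧ (F ∨ T)) ∧ ((T ∨ T) ∧ ¬F)) ∧ ¬(((F ∨ F) ∧ (F ∧ F)) ∧ (F ∧ (F ∧ F)))
  step 2: ((F ∨ T) ∧ ((T ∨ T) ∧ ¬F)) ∧ ¬(((F ∨ F) ∧ (F ∧ F)) ∧ (F ∧ (F ∧ F)))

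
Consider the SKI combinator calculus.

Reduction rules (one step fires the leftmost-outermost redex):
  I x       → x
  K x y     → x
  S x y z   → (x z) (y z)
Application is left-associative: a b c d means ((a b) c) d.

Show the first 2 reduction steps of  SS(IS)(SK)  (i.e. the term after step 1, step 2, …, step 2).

  start: SS(IS)(SK)
  step 1: S(SK)(IS(SK))
  step 2: S(SK)(S(SK))

Answer: after 2 steps: S(SK)(S(SK))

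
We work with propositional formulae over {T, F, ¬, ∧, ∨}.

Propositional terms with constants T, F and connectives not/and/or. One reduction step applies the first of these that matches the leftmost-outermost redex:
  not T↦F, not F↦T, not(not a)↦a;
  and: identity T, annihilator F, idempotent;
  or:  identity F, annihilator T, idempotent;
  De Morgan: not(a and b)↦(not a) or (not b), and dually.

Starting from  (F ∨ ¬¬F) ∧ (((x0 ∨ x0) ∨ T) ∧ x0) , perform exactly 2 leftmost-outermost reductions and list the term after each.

Answer: after 2 steps: F ∧ (((x0 ∨ x0) ∨ T) ∧ x0)

Derivation:
  start: (F ∨ ¬¬F) ∧ (((x0 ∨ x0) ∨ T) ∧ x0)
  →1  ¬¬F ∧ (((x0 ∨ x0) ∨ T) ∧ x0)
  →2  F ∧ (((x0 ∨ x0) ∨ T) ∧ x0)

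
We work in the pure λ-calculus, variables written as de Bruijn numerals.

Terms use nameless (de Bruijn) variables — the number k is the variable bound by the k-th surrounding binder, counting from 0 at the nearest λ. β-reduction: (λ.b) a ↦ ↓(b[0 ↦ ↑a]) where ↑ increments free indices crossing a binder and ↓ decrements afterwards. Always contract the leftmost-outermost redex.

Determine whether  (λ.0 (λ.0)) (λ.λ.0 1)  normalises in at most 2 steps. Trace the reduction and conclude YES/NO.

Answer: YES — reaches normal form λ.0 (λ.0) in 2 ≤ 2 steps

Working:
  start: (λ.0 (λ.0)) (λ.λ.0 1)
  →1  (λ.λ.0 1) (λ.0)
  →2  λ.0 (λ.0)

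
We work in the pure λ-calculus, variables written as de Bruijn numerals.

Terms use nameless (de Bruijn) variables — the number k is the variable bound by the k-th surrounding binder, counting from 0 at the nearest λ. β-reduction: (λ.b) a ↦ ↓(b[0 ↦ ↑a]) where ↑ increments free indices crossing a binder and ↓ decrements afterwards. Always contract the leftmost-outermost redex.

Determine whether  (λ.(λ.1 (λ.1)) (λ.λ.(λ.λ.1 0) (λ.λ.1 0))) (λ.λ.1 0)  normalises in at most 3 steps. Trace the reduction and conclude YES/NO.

Answer: NO — after 3 steps the term is λ.(λ.λ.λ.(λ.λ.1 0) (λ.λ.1 0)) 0, not yet normal

Derivation:
  start: (λ.(λ.1 (λ.1)) (λ.λ.(λ.λ.1 0) (λ.λ.1 0))) (λ.λ.1 0)
  step 1: (λ.(λ.λ.1 0) (λ.1)) (λ.λ.(λ.λ.1 0) (λ.λ.1 0))
  step 2: (λ.λ.1 0) (λ.λ.λ.(λ.λ.1 0) (λ.λ.1 0))
  step 3: λ.(λ.λ.λ.(λ.λ.1 0) (λ.λ.1 0)) 0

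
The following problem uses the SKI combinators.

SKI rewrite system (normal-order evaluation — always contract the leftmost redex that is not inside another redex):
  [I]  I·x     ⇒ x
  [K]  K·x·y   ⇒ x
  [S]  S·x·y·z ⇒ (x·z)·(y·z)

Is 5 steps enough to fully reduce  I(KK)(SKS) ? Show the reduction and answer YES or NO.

  start: I(KK)(SKS)
  →1  KK(SKS)
  →2  K

Answer: YES — reaches normal form K in 2 ≤ 5 steps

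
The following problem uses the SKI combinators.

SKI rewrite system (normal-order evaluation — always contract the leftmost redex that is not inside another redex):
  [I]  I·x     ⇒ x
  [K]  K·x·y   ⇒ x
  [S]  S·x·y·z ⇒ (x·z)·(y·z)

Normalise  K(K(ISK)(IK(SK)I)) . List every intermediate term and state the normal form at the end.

  start: K(K(ISK)(IK(SK)I))
  step 1: K(ISK)
  step 2: K(SK)

Answer: normal form = K(SK)  (in 2 steps)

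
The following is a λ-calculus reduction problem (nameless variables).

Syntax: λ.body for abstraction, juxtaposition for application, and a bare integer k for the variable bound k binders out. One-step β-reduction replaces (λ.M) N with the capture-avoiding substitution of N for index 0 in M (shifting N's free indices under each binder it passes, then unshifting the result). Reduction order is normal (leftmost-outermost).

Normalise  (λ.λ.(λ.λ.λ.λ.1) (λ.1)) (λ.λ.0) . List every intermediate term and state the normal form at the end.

Answer: normal form = λ.λ.λ.λ.1  (in 2 steps)

Derivation:
  start: (λ.λ.(λ.λ.λ.λ.1) (λ.1)) (λ.λ.0)
  →1  λ.(λ.λ.λ.λ.1) (λ.1)
  →2  λ.λ.λ.λ.1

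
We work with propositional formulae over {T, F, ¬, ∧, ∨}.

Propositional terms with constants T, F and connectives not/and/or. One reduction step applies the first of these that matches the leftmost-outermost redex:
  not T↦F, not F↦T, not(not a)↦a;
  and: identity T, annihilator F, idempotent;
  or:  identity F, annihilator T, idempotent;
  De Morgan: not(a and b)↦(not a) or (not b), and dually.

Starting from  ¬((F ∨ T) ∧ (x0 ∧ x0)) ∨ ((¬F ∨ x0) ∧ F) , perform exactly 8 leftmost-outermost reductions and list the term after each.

Answer: after 8 steps: ¬x0 ∨ ((¬F ∨ x0) ∧ F)

Working:
  start: ¬((F ∨ T) ∧ (x0 ∧ x0)) ∨ ((¬F ∨ x0) ∧ F)
  →1  (¬(F ∨ T) ∨ ¬(x0 ∧ x0)) ∨ ((¬F ∨ x0) ∧ F)
  →2  ((¬F ∧ ¬T) ∨ ¬(x0 ∧ x0)) ∨ ((¬F ∨ x0) ∧ F)
  →3  ((T ∧ ¬T) ∨ ¬(x0 ∧ x0)) ∨ ((¬F ∨ x0) ∧ F)
  →4  (¬T ∨ ¬(x0 ∧ x0)) ∨ ((¬F ∨ x0) ∧ F)
  →5  (F ∨ ¬(x0 ∧ x0)) ∨ ((¬F ∨ x0) ∧ F)
  →6  ¬(x0 ∧ x0) ∨ ((¬F ∨ x0) ∧ F)
  →7  (¬x0 ∨ ¬x0) ∨ ((¬F ∨ x0) ∧ F)
  →8  ¬x0 ∨ ((¬F ∨ x0) ∧ F)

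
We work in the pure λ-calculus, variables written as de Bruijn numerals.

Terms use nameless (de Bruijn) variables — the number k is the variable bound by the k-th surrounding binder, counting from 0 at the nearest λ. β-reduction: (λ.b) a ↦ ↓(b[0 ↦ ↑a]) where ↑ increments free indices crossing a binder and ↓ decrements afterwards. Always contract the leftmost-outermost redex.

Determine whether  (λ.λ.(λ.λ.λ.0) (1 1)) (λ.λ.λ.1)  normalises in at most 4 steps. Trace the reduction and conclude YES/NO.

  start: (λ.λ.(λ.λ.λ.0) (1 1)) (λ.λ.λ.1)
  →1  λ.(λ.λ.λ.0) ((λ.λ.λ.1) (λ.λ.λ.1))
  →2  λ.λ.λ.0

Answer: YES — reaches normal form λ.λ.λ.0 in 2 ≤ 4 steps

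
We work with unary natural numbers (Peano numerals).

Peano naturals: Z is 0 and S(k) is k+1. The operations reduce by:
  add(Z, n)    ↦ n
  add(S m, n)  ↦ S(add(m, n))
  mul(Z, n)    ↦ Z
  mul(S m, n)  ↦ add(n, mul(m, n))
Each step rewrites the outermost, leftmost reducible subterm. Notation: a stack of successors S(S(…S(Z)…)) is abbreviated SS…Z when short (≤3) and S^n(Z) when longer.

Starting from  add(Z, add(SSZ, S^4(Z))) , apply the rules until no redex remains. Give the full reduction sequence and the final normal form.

  start: add(Z, add(SSZ, S^4(Z)))
  →1  add(SSZ, S^4(Z))
  →2  S(add(SZ, S^4(Z)))
  →3  S(S(add(Z, S^4(Z))))
  →4  S^6(Z)

Answer: normal form = S^6(Z)  (in 4 steps)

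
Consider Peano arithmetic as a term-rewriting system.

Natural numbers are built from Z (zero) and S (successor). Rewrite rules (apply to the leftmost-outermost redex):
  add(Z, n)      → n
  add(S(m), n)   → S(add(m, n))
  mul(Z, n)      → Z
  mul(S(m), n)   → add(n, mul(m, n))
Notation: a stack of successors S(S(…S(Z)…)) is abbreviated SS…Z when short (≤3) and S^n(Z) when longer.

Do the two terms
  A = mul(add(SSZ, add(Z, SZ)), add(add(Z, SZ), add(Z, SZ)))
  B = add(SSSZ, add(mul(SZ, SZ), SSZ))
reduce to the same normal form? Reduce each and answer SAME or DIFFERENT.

Term A:
  start: mul(add(SSZ, add(Z, SZ)), add(add(Z, SZ), add(Z, SZ)))
  →1  mul(S(add(SZ, add(Z, SZ))), add(add(Z, SZ), add(Z, SZ)))
  →2  add(add(add(Z, SZ), add(Z, SZ)), mul(add(SZ, add(Z, SZ)), add(add(Z, SZ), add(Z, SZ))))
  →3  add(add(SZ, add(Z, SZ)), mul(add(SZ, add(Z, SZ)), add(add(Z, SZ), add(Z, SZ))))
  →4  add(S(add(Z, add(Z, SZ))), mul(add(SZ, add(Z, SZ)), add(add(Z, SZ), add(Z, SZ))))
  →5  S(add(add(Z, add(Z, SZ)), mul(add(SZ, add(Z, SZ)), add(add(Z, SZ), add(Z, SZ)))))
  →6  S(add(add(Z, SZ), mul(add(SZ, add(Z, SZ)), add(add(Z, SZ), add(Z, SZ)))))
  →7  S(add(SZ, mul(add(SZ, add(Z, SZ)), add(add(Z, SZ), add(Z, SZ)))))
  →8  S(S(add(Z, mul(add(SZ, add(Z, SZ)), add(add(Z, SZ), add(Z, SZ))))))
  →9  S(S(mul(add(SZ, add(Z, SZ)), add(add(Z, SZ), add(Z, SZ)))))
  →10  S(S(mul(S(add(Z, add(Z, SZ))), add(add(Z, SZ), add(Z, SZ)))))
  →11  S(S(add(add(add(Z, SZ), add(Z, SZ)), mul(add(Z, add(Z, SZ)), add(add(Z, SZ), add(Z, SZ))))))
  →12  S(S(add(add(SZ, add(Z, SZ)), mul(add(Z, add(Z, SZ)), add(add(Z, SZ), add(Z, SZ))))))
  →13  S(S(add(S(add(Z, add(Z, SZ))), mul(add(Z, add(Z, SZ)), add(add(Z, SZ), add(Z, SZ))))))
  →14  S(S(S(add(add(Z, add(Z, SZ)), mul(add(Z, add(Z, SZ)), add(add(Z, SZ), add(Z, SZ)))))))
  →15  S(S(S(add(add(Z, SZ), mul(add(Z, add(Z, SZ)), add(add(Z, SZ), add(Z, SZ)))))))
  →16  S(S(S(add(SZ, mul(add(Z, add(Z, SZ)), add(add(Z, SZ), add(Z, SZ)))))))
  →17  S(S(S(S(add(Z, mul(add(Z, add(Z, SZ)), add(add(Z, SZ), add(Z, SZ))))))))
  →18  S(S(S(S(mul(add(Z, add(Z, SZ)), add(add(Z, SZ), add(Z, SZ)))))))
  →19  S(S(S(S(mul(add(Z, SZ), add(add(Z, SZ), add(Z, SZ)))))))
  →20  S(S(S(S(mul(SZ, add(add(Z, SZ), add(Z, SZ)))))))
  →21  S(S(S(S(add(add(add(Z, SZ), add(Z, SZ)), mul(Z, add(add(Z, SZ), add(Z, SZ))))))))
  →22  S(S(S(S(add(add(SZ, add(Z, SZ)), mul(Z, add(add(Z, SZ), add(Z, SZ))))))))
  →23  S(S(S(S(add(S(add(Z, add(Z, SZ))), mul(Z, add(add(Z, SZ), add(Z, SZ))))))))
  →24  S(S(S(S(S(add(add(Z, add(Z, SZ)), mul(Z, add(add(Z, SZ), add(Z, SZ)))))))))
  →25  S(S(S(S(S(add(add(Z, SZ), mul(Z, add(add(Z, SZ), add(Z, SZ)))))))))
  →26  S(S(S(S(S(add(SZ, mul(Z, add(add(Z, SZ), add(Z, SZ)))))))))
  →27  S(S(S(S(S(S(add(Z, mul(Z, add(add(Z, SZ), add(Z, SZ))))))))))
  →28  S(S(S(S(S(S(mul(Z, add(add(Z, SZ), add(Z, SZ)))))))))
  →29  S^6(Z)

Term B:
  start: add(SSSZ, add(mul(SZ, SZ), SSZ))
  →1  S(add(SSZ, add(mul(SZ, SZ), SSZ)))
  →2  S(S(add(SZ, add(mul(SZ, SZ), SSZ))))
  →3  S(S(S(add(Z, add(mul(SZ, SZ), SSZ)))))
  →4  S(S(S(add(mul(SZ, SZ), SSZ))))
  →5  S(S(S(add(add(SZ, mul(Z, SZ)), SSZ))))
  →6  S(S(S(add(S(add(Z, mul(Z, SZ))), SSZ))))
  →7  S(S(S(S(add(add(Z, mul(Z, SZ)), SSZ)))))
  →8  S(S(S(S(add(mul(Z, SZ), SSZ)))))
  →9  S(S(S(S(add(Z, SSZ)))))
  →10  S^6(Z)

Answer: SAME — A ⇓ S^6(Z), B ⇓ S^6(Z)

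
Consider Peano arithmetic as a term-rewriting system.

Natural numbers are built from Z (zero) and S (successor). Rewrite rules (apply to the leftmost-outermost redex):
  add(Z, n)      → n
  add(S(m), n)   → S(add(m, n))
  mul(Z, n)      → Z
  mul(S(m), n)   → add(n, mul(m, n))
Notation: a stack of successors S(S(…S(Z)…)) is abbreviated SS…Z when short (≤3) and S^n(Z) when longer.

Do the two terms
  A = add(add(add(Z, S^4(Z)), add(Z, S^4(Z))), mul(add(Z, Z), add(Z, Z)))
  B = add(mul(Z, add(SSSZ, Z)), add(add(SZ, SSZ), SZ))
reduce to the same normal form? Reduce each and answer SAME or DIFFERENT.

Term A:
  start: add(add(add(Z, S^4(Z)), add(Z, S^4(Z))), mul(add(Z, Z), add(Z, Z)))
  [1] add(add(S^4(Z), add(Z, S^4(Z))), mul(add(Z, Z), add(Z, Z)))
  [2] add(S(add(SSSZ, add(Z, S^4(Z)))), mul(add(Z, Z), add(Z, Z)))
  [3] S(add(add(SSSZ, add(Z, S^4(Z))), mul(add(Z, Z), add(Z, Z))))
  [4] S(add(S(add(SSZ, add(Z, S^4(Z)))), mul(add(Z, Z), add(Z, Z))))
  [5] S(S(add(add(SSZ, add(Z, S^4(Z))), mul(add(Z, Z), add(Z, Z)))))
  [6] S(S(add(S(add(SZ, add(Z, S^4(Z)))), mul(add(Z, Z), add(Z, Z)))))
  [7] S(S(S(add(add(SZ, add(Z, S^4(Z))), mul(add(Z, Z), add(Z, Z))))))
  [8] S(S(S(add(S(add(Z, add(Z, S^4(Z)))), mul(add(Z, Z), add(Z, Z))))))
  [9] S(S(S(S(add(add(Z, add(Z, S^4(Z))), mul(add(Z, Z), add(Z, Z)))))))
  [10] S(S(S(S(add(add(Z, S^4(Z)), mul(add(Z, Z), add(Z, Z)))))))
  [11] S(S(S(S(add(S^4(Z), mul(add(Z, Z), add(Z, Z)))))))
  [12] S(S(S(S(S(add(SSSZ, mul(add(Z, Z), add(Z, Z))))))))
  [13] S(S(S(S(S(S(add(SSZ, mul(add(Z, Z), add(Z, Z)))))))))
  [14] S(S(S(S(S(S(S(add(SZ, mul(add(Z, Z), add(Z, Z))))))))))
  [15] S(S(S(S(S(S(S(S(add(Z, mul(add(Z, Z), add(Z, Z)))))))))))
  [16] S(S(S(S(S(S(S(S(mul(add(Z, Z), add(Z, Z))))))))))
  [17] S(S(S(S(S(S(S(S(mul(Z, add(Z, Z))))))))))
  [18] S^8(Z)

Term B:
  start: add(mul(Z, add(SSSZ, Z)), add(add(SZ, SSZ), SZ))
  [1] add(Z, add(add(SZ, SSZ), SZ))
  [2] add(add(SZ, SSZ), SZ)
  [3] add(S(add(Z, SSZ)), SZ)
  [4] S(add(add(Z, SSZ), SZ))
  [5] S(add(SSZ, SZ))
  [6] S(S(add(SZ, SZ)))
  [7] S(S(S(add(Z, SZ))))
  [8] S^4(Z)

Answer: DIFFERENT — A ⇓ S^8(Z), B ⇓ S^4(Z)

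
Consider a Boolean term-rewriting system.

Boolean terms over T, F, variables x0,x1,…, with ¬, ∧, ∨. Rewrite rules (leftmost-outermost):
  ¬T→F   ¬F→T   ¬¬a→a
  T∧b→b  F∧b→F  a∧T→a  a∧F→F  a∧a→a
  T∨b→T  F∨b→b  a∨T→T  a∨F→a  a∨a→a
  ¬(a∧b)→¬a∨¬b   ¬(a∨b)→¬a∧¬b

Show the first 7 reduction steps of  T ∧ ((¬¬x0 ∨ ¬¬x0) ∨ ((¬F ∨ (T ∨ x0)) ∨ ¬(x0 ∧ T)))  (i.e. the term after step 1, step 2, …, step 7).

  start: T ∧ ((¬¬x0 ∨ ¬¬x0) ∨ ((¬F ∨ (T ∨ x0)) ∨ ¬(x0 ∧ T)))
  [1] (¬¬x0 ∨ ¬¬x0) ∨ ((¬F ∨ (T ∨ x0)) ∨ ¬(x0 ∧ T))
  [2] ¬¬x0 ∨ ((¬F ∨ (T ∨ x0)) ∨ ¬(x0 ∧ T))
  [3] x0 ∨ ((¬F ∨ (T ∨ x0)) ∨ ¬(x0 ∧ T))
  [4] x0 ∨ ((T ∨ (T ∨ x0)) ∨ ¬(x0 ∧ T))
  [5] x0 ∨ (T ∨ ¬(x0 ∧ T))
  [6] x0 ∨ T
  [7] T

Answer: after 7 steps: T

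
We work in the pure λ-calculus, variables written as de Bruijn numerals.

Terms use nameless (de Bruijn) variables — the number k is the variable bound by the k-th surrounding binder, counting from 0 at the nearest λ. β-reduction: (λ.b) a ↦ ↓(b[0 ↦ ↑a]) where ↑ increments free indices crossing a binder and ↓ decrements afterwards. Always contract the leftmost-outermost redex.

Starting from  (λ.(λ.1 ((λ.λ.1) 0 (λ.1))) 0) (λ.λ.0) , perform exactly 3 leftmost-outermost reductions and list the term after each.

  start: (λ.(λ.1 ((λ.λ.1) 0 (λ.1))) 0) (λ.λ.0)
  [1] (λ.(λ.λ.0) ((λ.λ.1) 0 (λ.1))) (λ.λ.0)
  [2] (λ.λ.0) ((λ.λ.1) (λ.λ.0) (λ.λ.λ.0))
  [3] λ.0

Answer: after 3 steps: λ.0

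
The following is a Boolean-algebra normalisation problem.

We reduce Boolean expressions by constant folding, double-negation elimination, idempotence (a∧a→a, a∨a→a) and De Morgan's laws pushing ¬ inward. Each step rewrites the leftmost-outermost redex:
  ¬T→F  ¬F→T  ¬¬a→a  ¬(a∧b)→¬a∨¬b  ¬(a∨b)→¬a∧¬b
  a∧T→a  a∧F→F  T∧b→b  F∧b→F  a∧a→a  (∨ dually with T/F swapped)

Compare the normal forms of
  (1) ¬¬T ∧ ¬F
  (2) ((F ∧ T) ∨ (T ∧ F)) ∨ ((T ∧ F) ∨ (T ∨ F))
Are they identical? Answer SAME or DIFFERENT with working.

Term A:
  start: ¬¬T ∧ ¬F
  [1] T ∧ ¬F
  [2] ¬F
  [3] T

Term B:
  start: ((F ∧ T) ∨ (T ∧ F)) ∨ ((T ∧ F) ∨ (T ∨ F))
  [1] (F ∨ (T ∧ F)) ∨ ((T ∧ F) ∨ (T ∨ F))
  [2] (T ∧ F) ∨ ((T ∧ F) ∨ (T ∨ F))
  [3] F ∨ ((T ∧ F) ∨ (T ∨ F))
  [4] (T ∧ F) ∨ (T ∨ F)
  [5] F ∨ (T ∨ F)
  [6] T ∨ F
  [7] T

Answer: SAME — A ⇓ T, B ⇓ T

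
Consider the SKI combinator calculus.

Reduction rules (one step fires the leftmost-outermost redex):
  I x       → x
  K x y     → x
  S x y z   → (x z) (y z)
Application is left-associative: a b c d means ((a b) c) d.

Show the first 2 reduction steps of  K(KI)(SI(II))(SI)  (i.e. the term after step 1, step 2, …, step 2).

Answer: after 2 steps: I

Derivation:
  start: K(KI)(SI(II))(SI)
  step 1: KI(SI)
  step 2: I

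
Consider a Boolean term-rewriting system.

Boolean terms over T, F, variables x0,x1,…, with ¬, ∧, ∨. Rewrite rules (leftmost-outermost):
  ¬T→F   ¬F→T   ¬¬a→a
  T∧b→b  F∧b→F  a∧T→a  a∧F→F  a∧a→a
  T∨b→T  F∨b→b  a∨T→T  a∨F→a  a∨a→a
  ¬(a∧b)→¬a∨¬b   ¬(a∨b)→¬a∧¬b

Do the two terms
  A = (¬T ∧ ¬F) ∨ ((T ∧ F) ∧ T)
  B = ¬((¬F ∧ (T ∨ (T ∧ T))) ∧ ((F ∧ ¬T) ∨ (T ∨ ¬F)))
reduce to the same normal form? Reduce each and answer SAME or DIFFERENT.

Term A:
  start: (¬T ∧ ¬F) ∨ ((T ∧ F) ∧ T)
  step 1: (F ∧ ¬F) ∨ ((T ∧ F) ∧ T)
  step 2: F ∨ ((T ∧ F) ∧ T)
  step 3: (T ∧ F) ∧ T
  step 4: T ∧ F
  step 5: F

Term B:
  start: ¬((¬F ∧ (T ∨ (T ∧ T))) ∧ ((F ∧ ¬T) ∨ (T ∨ ¬F)))
  step 1: ¬(¬F ∧ (T ∨ (T ∧ T))) ∨ ¬((F ∧ ¬T) ∨ (T ∨ ¬F))
  step 2: (¬¬F ∨ ¬(T ∨ (T ∧ T))) ∨ ¬((F ∧ ¬T) ∨ (T ∨ ¬F))
  step 3: (F ∨ ¬(T ∨ (T ∧ T))) ∨ ¬((F ∧ ¬T) ∨ (T ∨ ¬F))
  step 4: ¬(T ∨ (T ∧ T)) ∨ ¬((F ∧ ¬T) ∨ (T ∨ ¬F))
  step 5: (¬T ∧ ¬(T ∧ T)) ∨ ¬((F ∧ ¬T) ∨ (T ∨ ¬F))
  step 6: (F ∧ ¬(T ∧ T)) ∨ ¬((F ∧ ¬T) ∨ (T ∨ ¬F))
  step 7: F ∨ ¬((F ∧ ¬T) ∨ (T ∨ ¬F))
  step 8: ¬((F ∧ ¬T) ∨ (T ∨ ¬F))
  step 9: ¬(F ∧ ¬T) ∧ ¬(T ∨ ¬F)
  step 10: (¬F ∨ ¬¬T) ∧ ¬(T ∨ ¬F)
  step 11: (T ∨ ¬¬T) ∧ ¬(T ∨ ¬F)
  step 12: T ∧ ¬(T ∨ ¬F)
  step 13: ¬(T ∨ ¬F)
  step 14: ¬T ∧ ¬¬F
  step 15: F ∧ ¬¬F
  step 16: F

Answer: SAME — A ⇓ F, B ⇓ F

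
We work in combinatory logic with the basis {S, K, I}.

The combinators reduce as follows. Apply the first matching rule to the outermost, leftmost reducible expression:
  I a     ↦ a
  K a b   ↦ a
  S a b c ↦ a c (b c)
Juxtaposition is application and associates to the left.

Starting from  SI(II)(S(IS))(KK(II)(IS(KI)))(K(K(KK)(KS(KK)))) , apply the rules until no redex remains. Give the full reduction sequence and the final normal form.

  start: SI(II)(S(IS))(KK(II)(IS(KI)))(K(K(KK)(KS(KK))))
  →1  I(S(IS))(II(S(IS)))(KK(II)(IS(KI)))(K(K(KK)(KS(KK))))
  →2  S(IS)(II(S(IS)))(KK(II)(IS(KI)))(K(K(KK)(KS(KK))))
  →3  IS(KK(II)(IS(KI)))(II(S(IS))(KK(II)(IS(KI))))(K(K(KK)(KS(KK))))
  →4  S(KK(II)(IS(KI)))(II(S(IS))(KK(II)(IS(KI))))(K(K(KK)(KS(KK))))
  →5  KK(II)(IS(KI))(K(K(KK)(KS(KK))))(II(S(IS))(KK(II)(IS(KI)))(K(K(KK)(KS(KK)))))
  →6  K(IS(KI))(K(K(KK)(KS(KK))))(II(S(IS))(KK(II)(IS(KI)))(K(K(KK)(KS(KK)))))
  →7  IS(KI)(II(S(IS))(KK(II)(IS(KI)))(K(K(KK)(KS(KK)))))
  →8  S(KI)(II(S(IS))(KK(II)(IS(KI)))(K(K(KK)(KS(KK)))))
  →9  S(KI)(I(S(IS))(KK(II)(IS(KI)))(K(K(KK)(KS(KK)))))
  →10  S(KI)(S(IS)(KK(II)(IS(KI)))(K(K(KK)(KS(KK)))))
  →11  S(KI)(IS(K(K(KK)(KS(KK))))(KK(II)(IS(KI))(K(K(KK)(KS(KK))))))
  →12  S(KI)(S(K(K(KK)(KS(KK))))(KK(II)(IS(KI))(K(K(KK)(KS(KK))))))
  →13  S(KI)(S(K(KK))(KK(II)(IS(KI))(K(K(KK)(KS(KK))))))
  →14  S(KI)(S(K(KK))(K(IS(KI))(K(K(KK)(KS(KK))))))
  →15  S(KI)(S(K(KK))(IS(KI)))
  →16  S(KI)(S(K(KK))(S(KI)))

Answer: normal form = S(KI)(S(K(KK))(S(KI)))  (in 16 steps)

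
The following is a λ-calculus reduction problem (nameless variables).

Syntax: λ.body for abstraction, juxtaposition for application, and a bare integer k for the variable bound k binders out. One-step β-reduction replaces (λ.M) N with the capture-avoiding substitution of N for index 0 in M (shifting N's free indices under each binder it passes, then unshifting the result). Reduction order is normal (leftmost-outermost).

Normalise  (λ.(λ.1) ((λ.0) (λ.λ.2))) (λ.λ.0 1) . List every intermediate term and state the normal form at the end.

Answer: normal form = λ.λ.0 1  (in 2 steps)

Working:
  start: (λ.(λ.1) ((λ.0) (λ.λ.2))) (λ.λ.0 1)
  step 1: (λ.λ.λ.0 1) ((λ.0) (λ.λ.λ.λ.0 1))
  step 2: λ.λ.0 1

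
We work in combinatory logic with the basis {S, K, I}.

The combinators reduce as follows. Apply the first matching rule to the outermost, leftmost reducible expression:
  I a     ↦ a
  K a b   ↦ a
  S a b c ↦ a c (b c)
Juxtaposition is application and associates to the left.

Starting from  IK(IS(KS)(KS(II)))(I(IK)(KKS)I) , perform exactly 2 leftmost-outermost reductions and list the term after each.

Answer: after 2 steps: IS(KS)(KS(II))

Working:
  start: IK(IS(KS)(KS(II)))(I(IK)(KKS)I)
  →1  K(IS(KS)(KS(II)))(I(IK)(KKS)I)
  →2  IS(KS)(KS(II))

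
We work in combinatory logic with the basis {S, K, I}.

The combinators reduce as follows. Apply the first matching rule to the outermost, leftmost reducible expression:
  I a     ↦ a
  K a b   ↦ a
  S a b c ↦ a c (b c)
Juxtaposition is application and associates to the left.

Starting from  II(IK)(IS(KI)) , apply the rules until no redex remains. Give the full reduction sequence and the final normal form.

  start: II(IK)(IS(KI))
  [1] I(IK)(IS(KI))
  [2] IK(IS(KI))
  [3] K(IS(KI))
  [4] K(S(KI))

Answer: normal form = K(S(KI))  (in 4 steps)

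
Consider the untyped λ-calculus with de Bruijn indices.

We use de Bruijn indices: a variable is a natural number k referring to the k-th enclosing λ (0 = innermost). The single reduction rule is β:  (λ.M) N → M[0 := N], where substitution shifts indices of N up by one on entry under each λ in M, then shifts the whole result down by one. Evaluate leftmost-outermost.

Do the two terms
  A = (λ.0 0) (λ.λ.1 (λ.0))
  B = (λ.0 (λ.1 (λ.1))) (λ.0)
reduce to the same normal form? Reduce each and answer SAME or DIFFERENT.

Term A:
  start: (λ.0 0) (λ.λ.1 (λ.0))
  [1] (λ.λ.1 (λ.0)) (λ.λ.1 (λ.0))
  [2] λ.(λ.λ.1 (λ.0)) (λ.0)
  [3] λ.λ.(λ.0) (λ.0)
  [4] λ.λ.λ.0

Term B:
  start: (λ.0 (λ.1 (λ.1))) (λ.0)
  [1] (λ.0) (λ.(λ.0) (λ.1))
  [2] λ.(λ.0) (λ.1)
  [3] λ.λ.1

Answer: DIFFERENT — A ⇓ λ.λ.λ.0, B ⇓ λ.λ.1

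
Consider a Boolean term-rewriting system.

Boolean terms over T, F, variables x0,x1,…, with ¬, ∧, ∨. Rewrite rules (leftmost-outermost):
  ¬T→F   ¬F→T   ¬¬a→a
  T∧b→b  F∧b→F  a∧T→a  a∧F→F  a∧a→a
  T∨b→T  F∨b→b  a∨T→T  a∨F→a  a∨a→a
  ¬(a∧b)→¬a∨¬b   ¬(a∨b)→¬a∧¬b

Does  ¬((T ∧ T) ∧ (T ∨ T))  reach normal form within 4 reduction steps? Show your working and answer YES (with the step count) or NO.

  start: ¬((T ∧ T) ∧ (T ∨ T))
  step 1: ¬(T ∧ T) ∨ ¬(T ∨ T)
  step 2: (¬T ∨ ¬T) ∨ ¬(T ∨ T)
  step 3: ¬T ∨ ¬(T ∨ T)
  step 4: F ∨ ¬(T ∨ T)

Answer: NO — after 4 steps the term is F ∨ ¬(T ∨ T), not yet normal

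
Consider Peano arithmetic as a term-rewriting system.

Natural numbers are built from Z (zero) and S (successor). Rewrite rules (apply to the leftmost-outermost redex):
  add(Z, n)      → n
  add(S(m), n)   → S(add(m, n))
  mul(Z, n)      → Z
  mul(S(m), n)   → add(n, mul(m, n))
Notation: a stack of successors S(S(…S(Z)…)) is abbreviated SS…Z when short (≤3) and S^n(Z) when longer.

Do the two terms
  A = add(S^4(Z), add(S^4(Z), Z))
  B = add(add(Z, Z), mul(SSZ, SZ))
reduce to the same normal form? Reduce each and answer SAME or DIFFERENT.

Answer: DIFFERENT — A ⇓ S^8(Z), B ⇓ SSZ

Derivation:
Term A:
  start: add(S^4(Z), add(S^4(Z), Z))
  step 1: S(add(SSSZ, add(S^4(Z), Z)))
  step 2: S(S(add(SSZ, add(S^4(Z), Z))))
  step 3: S(S(S(add(SZ, add(S^4(Z), Z)))))
  step 4: S(S(S(S(add(Z, add(S^4(Z), Z))))))
  step 5: S(S(S(S(add(S^4(Z), Z)))))
  step 6: S(S(S(S(S(add(SSSZ, Z))))))
  step 7: S(S(S(S(S(S(add(SSZ, Z)))))))
  step 8: S(S(S(S(S(S(S(add(SZ, Z))))))))
  step 9: S(S(S(S(S(S(S(S(add(Z, Z)))))))))
  step 10: S^8(Z)

Term B:
  start: add(add(Z, Z), mul(SSZ, SZ))
  step 1: add(Z, mul(SSZ, SZ))
  step 2: mul(SSZ, SZ)
  step 3: add(SZ, mul(SZ, SZ))
  step 4: S(add(Z, mul(SZ, SZ)))
  step 5: S(mul(SZ, SZ))
  step 6: S(add(SZ, mul(Z, SZ)))
  step 7: S(S(add(Z, mul(Z, SZ))))
  step 8: S(S(mul(Z, SZ)))
  step 9: SSZ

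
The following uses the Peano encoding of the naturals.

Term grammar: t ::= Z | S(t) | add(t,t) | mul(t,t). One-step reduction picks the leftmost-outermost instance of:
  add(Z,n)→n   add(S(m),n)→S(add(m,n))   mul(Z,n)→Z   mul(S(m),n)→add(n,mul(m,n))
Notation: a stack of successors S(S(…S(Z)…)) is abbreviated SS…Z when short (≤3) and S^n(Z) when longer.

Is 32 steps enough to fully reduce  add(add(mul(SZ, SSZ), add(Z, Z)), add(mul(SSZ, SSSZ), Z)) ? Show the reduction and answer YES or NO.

Answer: YES — reaches normal form S^8(Z) in 30 ≤ 32 steps

Reduction:
  start: add(add(mul(SZ, SSZ), add(Z, Z)), add(mul(SSZ, SSSZ), Z))
  [1] add(add(add(SSZ, mul(Z, SSZ)), add(Z, Z)), add(mul(SSZ, SSSZ), Z))
  [2] add(add(S(add(SZ, mul(Z, SSZ))), add(Z, Z)), add(mul(SSZ, SSSZ), Z))
  [3] add(S(add(add(SZ, mul(Z, SSZ)), add(Z, Z))), add(mul(SSZ, SSSZ), Z))
  [4] S(add(add(add(SZ, mul(Z, SSZ)), add(Z, Z)), add(mul(SSZ, SSSZ), Z)))
  [5] S(add(add(S(add(Z, mul(Z, SSZ))), add(Z, Z)), add(mul(SSZ, SSSZ), Z)))
  [6] S(add(S(add(add(Z, mul(Z, SSZ)), add(Z, Z))), add(mul(SSZ, SSSZ), Z)))
  [7] S(S(add(add(add(Z, mul(Z, SSZ)), add(Z, Z)), add(mul(SSZ, SSSZ), Z))))
  [8] S(S(add(add(mul(Z, SSZ), add(Z, Z)), add(mul(SSZ, SSSZ), Z))))
  [9] S(S(add(add(Z, add(Z, Z)), add(mul(SSZ, SSSZ), Z))))
  [10] S(S(add(add(Z, Z), add(mul(SSZ, SSSZ), Z))))
  [11] S(S(add(Z, add(mul(SSZ, SSSZ), Z))))
  [12] S(S(add(mul(SSZ, SSSZ), Z)))
  [13] S(S(add(add(SSSZ, mul(SZ, SSSZ)), Z)))
  [14] S(S(add(S(add(SSZ, mul(SZ, SSSZ))), Z)))
  [15] S(S(S(add(add(SSZ, mul(SZ, SSSZ)), Z))))
  [16] S(S(S(add(S(add(SZ, mul(SZ, SSSZ))), Z))))
  [17] S(S(S(S(add(add(SZ, mul(SZ, SSSZ)), Z)))))
  [18] S(S(S(S(add(S(add(Z, mul(SZ, SSSZ))), Z)))))
  [19] S(S(S(S(S(add(add(Z, mul(SZ, SSSZ)), Z))))))
  [20] S(S(S(S(S(add(mul(SZ, SSSZ), Z))))))
  [21] S(S(S(S(S(add(add(SSSZ, mul(Z, SSSZ)), Z))))))
  [22] S(S(S(S(S(add(S(add(SSZ, mul(Z, SSSZ))), Z))))))
  [23] S(S(S(S(S(S(add(add(SSZ, mul(Z, SSSZ)), Z)))))))
  [24] S(S(S(S(S(S(add(S(add(SZ, mul(Z, SSSZ))), Z)))))))
  [25] S(S(S(S(S(S(S(add(add(SZ, mul(Z, SSSZ)), Z))))))))
  [26] S(S(S(S(S(S(S(add(S(add(Z, mul(Z, SSSZ))), Z))))))))
  [27] S(S(S(S(S(S(S(S(add(add(Z, mul(Z, SSSZ)), Z)))))))))
  [28] S(S(S(S(S(S(S(S(add(mul(Z, SSSZ), Z)))))))))
  [29] S(S(S(S(S(S(S(S(add(Z, Z)))))))))
  [30] S^8(Z)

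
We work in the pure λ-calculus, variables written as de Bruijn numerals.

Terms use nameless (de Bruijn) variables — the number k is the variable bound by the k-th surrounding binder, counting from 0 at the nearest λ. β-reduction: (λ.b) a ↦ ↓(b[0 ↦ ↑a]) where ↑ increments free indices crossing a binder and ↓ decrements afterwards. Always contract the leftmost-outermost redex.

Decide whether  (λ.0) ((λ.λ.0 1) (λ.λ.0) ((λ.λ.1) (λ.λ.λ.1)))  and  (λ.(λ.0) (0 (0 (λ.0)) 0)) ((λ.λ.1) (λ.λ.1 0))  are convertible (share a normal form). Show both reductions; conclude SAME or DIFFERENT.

Term A:
  start: (λ.0) ((λ.λ.0 1) (λ.λ.0) ((λ.λ.1) (λ.λ.λ.1)))
  →1  (λ.λ.0 1) (λ.λ.0) ((λ.λ.1) (λ.λ.λ.1))
  →2  (λ.0 (λ.λ.0)) ((λ.λ.1) (λ.λ.λ.1))
  →3  (λ.λ.1) (λ.λ.λ.1) (λ.λ.0)
  →4  (λ.λ.λ.λ.1) (λ.λ.0)
  →5  λ.λ.λ.1

Term B:
  start: (λ.(λ.0) (0 (0 (λ.0)) 0)) ((λ.λ.1) (λ.λ.1 0))
  →1  (λ.0) ((λ.λ.1) (λ.λ.1 0) ((λ.λ.1) (λ.λ.1 0) (λ.0)) ((λ.λ.1) (λ.λ.1 0)))
  →2  (λ.λ.1) (λ.λ.1 0) ((λ.λ.1) (λ.λ.1 0) (λ.0)) ((λ.λ.1) (λ.λ.1 0))
  →3  (λ.λ.λ.1 0) ((λ.λ.1) (λ.λ.1 0) (λ.0)) ((λ.λ.1) (λ.λ.1 0))
  →4  (λ.λ.1 0) ((λ.λ.1) (λ.λ.1 0))
  →5  λ.(λ.λ.1) (λ.λ.1 0) 0
  →6  λ.(λ.λ.λ.1 0) 0
  →7  λ.λ.λ.1 0

Answer: DIFFERENT — A ⇓ λ.λ.λ.1, B ⇓ λ.λ.λ.1 0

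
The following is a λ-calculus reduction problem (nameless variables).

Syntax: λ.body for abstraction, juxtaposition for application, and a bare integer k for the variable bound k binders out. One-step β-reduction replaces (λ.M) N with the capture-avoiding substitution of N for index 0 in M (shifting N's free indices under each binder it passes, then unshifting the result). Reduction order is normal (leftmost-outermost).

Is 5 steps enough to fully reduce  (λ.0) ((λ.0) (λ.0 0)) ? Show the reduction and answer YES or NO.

  start: (λ.0) ((λ.0) (λ.0 0))
  step 1: (λ.0) (λ.0 0)
  step 2: λ.0 0

Answer: YES — reaches normal form λ.0 0 in 2 ≤ 5 steps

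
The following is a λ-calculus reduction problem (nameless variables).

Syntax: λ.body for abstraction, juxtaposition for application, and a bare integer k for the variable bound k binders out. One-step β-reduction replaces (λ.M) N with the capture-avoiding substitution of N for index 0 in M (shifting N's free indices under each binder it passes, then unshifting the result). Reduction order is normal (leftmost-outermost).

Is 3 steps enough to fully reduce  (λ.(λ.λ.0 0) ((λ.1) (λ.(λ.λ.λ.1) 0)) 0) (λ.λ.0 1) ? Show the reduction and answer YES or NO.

Answer: NO — after 3 steps the term is (λ.λ.0 1) (λ.λ.0 1), not yet normal

Working:
  start: (λ.(λ.λ.0 0) ((λ.1) (λ.(λ.λ.λ.1) 0)) 0) (λ.λ.0 1)
  [1] (λ.λ.0 0) ((λ.λ.λ.0 1) (λ.(λ.λ.λ.1) 0)) (λ.λ.0 1)
  [2] (λ.0 0) (λ.λ.0 1)
  [3] (λ.λ.0 1) (λ.λ.0 1)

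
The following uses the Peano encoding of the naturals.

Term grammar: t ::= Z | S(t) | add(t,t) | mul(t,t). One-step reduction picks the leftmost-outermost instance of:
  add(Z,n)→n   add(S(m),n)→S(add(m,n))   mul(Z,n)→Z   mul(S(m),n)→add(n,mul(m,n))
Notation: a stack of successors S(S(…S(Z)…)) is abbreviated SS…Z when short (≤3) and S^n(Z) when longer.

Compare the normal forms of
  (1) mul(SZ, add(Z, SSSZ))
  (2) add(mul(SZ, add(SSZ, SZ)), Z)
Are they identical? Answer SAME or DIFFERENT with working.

Term A:
  start: mul(SZ, add(Z, SSSZ))
  step 1: add(add(Z, SSSZ), mul(Z, add(Z, SSSZ)))
  step 2: add(SSSZ, mul(Z, add(Z, SSSZ)))
  step 3: S(add(SSZ, mul(Z, add(Z, SSSZ))))
  step 4: S(S(add(SZ, mul(Z, add(Z, SSSZ)))))
  step 5: S(S(S(add(Z, mul(Z, add(Z, SSSZ))))))
  step 6: S(S(S(mul(Z, add(Z, SSSZ)))))
  step 7: SSSZ

Term B:
  start: add(mul(SZ, add(SSZ, SZ)), Z)
  step 1: add(add(add(SSZ, SZ), mul(Z, add(SSZ, SZ))), Z)
  step 2: add(add(S(add(SZ, SZ)), mul(Z, add(SSZ, SZ))), Z)
  step 3: add(S(add(add(SZ, SZ), mul(Z, add(SSZ, SZ)))), Z)
  step 4: S(add(add(add(SZ, SZ), mul(Z, add(SSZ, SZ))), Z))
  step 5: S(add(add(S(add(Z, SZ)), mul(Z, add(SSZ, SZ))), Z))
  step 6: S(add(S(add(add(Z, SZ), mul(Z, add(SSZ, SZ)))), Z))
  step 7: S(S(add(add(add(Z, SZ), mul(Z, add(SSZ, SZ))), Z)))
  step 8: S(S(add(add(SZ, mul(Z, add(SSZ, SZ))), Z)))
  step 9: S(S(add(S(add(Z, mul(Z, add(SSZ, SZ)))), Z)))
  step 10: S(S(S(add(add(Z, mul(Z, add(SSZ, SZ))), Z))))
  step 11: S(S(S(add(mul(Z, add(SSZ, SZ)), Z))))
  step 12: S(S(S(add(Z, Z))))
  step 13: SSSZ

Answer: SAME — A ⇓ SSSZ, B ⇓ SSSZ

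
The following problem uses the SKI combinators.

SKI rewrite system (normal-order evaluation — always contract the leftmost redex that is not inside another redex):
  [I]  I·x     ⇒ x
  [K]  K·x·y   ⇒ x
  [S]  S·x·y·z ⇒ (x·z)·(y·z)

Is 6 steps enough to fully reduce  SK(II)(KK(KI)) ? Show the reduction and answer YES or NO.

  start: SK(II)(KK(KI))
  [1] K(KK(KI))(II(KK(KI)))
  [2] KK(KI)
  [3] K

Answer: YES — reaches normal form K in 3 ≤ 6 steps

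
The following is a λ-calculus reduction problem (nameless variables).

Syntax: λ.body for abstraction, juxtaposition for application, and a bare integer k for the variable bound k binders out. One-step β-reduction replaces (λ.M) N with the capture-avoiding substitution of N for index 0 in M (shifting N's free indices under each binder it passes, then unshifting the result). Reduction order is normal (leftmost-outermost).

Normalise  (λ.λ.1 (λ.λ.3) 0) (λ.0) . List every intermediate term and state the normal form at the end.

  start: (λ.λ.1 (λ.λ.3) 0) (λ.0)
  step 1: λ.(λ.0) (λ.λ.λ.0) 0
  step 2: λ.(λ.λ.λ.0) 0
  step 3: λ.λ.λ.0

Answer: normal form = λ.λ.λ.0  (in 3 steps)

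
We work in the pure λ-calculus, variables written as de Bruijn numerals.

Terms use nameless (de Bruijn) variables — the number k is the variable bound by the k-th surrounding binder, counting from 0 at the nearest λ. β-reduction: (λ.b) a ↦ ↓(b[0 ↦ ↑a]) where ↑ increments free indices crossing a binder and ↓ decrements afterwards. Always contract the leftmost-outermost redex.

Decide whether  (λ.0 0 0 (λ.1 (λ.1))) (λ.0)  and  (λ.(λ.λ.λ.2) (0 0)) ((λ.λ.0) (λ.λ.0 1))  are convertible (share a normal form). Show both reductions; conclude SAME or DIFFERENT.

Term A:
  start: (λ.0 0 0 (λ.1 (λ.1))) (λ.0)
  step 1: (λ.0) (λ.0) (λ.0) (λ.(λ.0) (λ.1))
  step 2: (λ.0) (λ.0) (λ.(λ.0) (λ.1))
  step 3: (λ.0) (λ.(λ.0) (λ.1))
  step 4: λ.(λ.0) (λ.1)
  step 5: λ.λ.1

Term B:
  start: (λ.(λ.λ.λ.2) (0 0)) ((λ.λ.0) (λ.λ.0 1))
  step 1: (λ.λ.λ.2) ((λ.λ.0) (λ.λ.0 1) ((λ.λ.0) (λ.λ.0 1)))
  step 2: λ.λ.(λ.λ.0) (λ.λ.0 1) ((λ.λ.0) (λ.λ.0 1))
  step 3: λ.λ.(λ.0) ((λ.λ.0) (λ.λ.0 1))
  step 4: λ.λ.(λ.λ.0) (λ.λ.0 1)
  step 5: λ.λ.λ.0

Answer: DIFFERENT — A ⇓ λ.λ.1, B ⇓ λ.λ.λ.0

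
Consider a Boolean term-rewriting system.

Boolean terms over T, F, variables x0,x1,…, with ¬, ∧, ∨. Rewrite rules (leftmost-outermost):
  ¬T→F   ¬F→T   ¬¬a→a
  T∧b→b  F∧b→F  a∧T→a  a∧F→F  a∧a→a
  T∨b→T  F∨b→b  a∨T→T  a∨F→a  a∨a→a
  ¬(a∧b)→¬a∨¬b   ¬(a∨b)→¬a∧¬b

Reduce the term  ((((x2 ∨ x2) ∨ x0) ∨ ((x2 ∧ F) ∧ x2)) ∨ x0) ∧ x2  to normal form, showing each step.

  start: ((((x2 ∨ x2) ∨ x0) ∨ ((x2 ∧ F) ∧ x2)) ∨ x0) ∧ x2
  →1  (((x2 ∨ x0) ∨ ((x2 ∧ F) ∧ x2)) ∨ x0) ∧ x2
  →2  (((x2 ∨ x0) ∨ (F ∧ x2)) ∨ x0) ∧ x2
  →3  (((x2 ∨ x0) ∨ F) ∨ x0) ∧ x2
  →4  ((x2 ∨ x0) ∨ x0) ∧ x2

Answer: normal form = ((x2 ∨ x0) ∨ x0) ∧ x2  (in 4 steps)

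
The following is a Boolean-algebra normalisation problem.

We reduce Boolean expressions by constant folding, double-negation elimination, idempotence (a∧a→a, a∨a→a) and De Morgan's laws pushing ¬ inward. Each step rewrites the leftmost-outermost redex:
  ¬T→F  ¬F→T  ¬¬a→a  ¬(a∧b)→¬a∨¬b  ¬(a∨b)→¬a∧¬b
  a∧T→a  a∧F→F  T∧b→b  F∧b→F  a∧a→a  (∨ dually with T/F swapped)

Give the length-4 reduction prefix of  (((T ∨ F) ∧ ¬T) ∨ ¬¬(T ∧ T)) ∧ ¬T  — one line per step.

  start: (((T ∨ F) ∧ ¬T) ∨ ¬¬(T ∧ T)) ∧ ¬T
  →1  ((T ∧ ¬T) ∨ ¬¬(T ∧ T)) ∧ ¬T
  →2  (¬T ∨ ¬¬(T ∧ T)) ∧ ¬T
  →3  (F ∨ ¬¬(T ∧ T)) ∧ ¬T
  →4  ¬¬(T ∧ T) ∧ ¬T

Answer: after 4 steps: ¬¬(T ∧ T) ∧ ¬T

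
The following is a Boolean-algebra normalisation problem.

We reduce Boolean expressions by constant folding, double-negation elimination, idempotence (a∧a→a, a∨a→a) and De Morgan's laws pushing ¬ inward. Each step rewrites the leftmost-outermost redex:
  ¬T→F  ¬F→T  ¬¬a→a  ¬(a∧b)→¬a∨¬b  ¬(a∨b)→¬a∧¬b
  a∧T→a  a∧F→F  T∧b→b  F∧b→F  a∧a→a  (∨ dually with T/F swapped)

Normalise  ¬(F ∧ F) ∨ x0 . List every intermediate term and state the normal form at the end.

  start: ¬(F ∧ F) ∨ x0
  [1] (¬F ∨ ¬F) ∨ x0
  [2] ¬F ∨ x0
  [3] T ∨ x0
  [4] T

Answer: normal form = T  (in 4 steps)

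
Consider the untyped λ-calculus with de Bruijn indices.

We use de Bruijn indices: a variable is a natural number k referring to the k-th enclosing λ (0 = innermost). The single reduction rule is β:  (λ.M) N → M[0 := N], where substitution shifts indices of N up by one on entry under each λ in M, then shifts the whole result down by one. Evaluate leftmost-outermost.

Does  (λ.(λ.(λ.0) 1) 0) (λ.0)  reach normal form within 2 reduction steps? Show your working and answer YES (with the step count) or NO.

Answer: NO — after 2 steps the term is (λ.0) (λ.0), not yet normal

Derivation:
  start: (λ.(λ.(λ.0) 1) 0) (λ.0)
  step 1: (λ.(λ.0) (λ.0)) (λ.0)
  step 2: (λ.0) (λ.0)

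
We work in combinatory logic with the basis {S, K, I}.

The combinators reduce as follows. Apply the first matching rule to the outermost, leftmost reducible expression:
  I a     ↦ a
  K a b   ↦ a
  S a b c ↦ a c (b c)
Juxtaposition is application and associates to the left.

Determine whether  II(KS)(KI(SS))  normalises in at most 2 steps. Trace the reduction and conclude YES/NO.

  start: II(KS)(KI(SS))
  step 1: I(KS)(KI(SS))
  step 2: KS(KI(SS))

Answer: NO — after 2 steps the term is KS(KI(SS)), not yet normal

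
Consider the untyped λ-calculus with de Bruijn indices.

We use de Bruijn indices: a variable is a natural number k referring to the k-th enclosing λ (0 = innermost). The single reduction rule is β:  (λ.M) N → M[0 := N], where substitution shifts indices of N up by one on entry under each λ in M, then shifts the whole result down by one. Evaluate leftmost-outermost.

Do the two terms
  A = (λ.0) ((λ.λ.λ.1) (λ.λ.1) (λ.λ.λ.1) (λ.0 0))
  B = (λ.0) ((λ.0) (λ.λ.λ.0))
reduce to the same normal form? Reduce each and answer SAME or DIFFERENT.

Term A:
  start: (λ.0) ((λ.λ.λ.1) (λ.λ.1) (λ.λ.λ.1) (λ.0 0))
  [1] (λ.λ.λ.1) (λ.λ.1) (λ.λ.λ.1) (λ.0 0)
  [2] (λ.λ.1) (λ.λ.λ.1) (λ.0 0)
  [3] (λ.λ.λ.λ.1) (λ.0 0)
  [4] λ.λ.λ.1

Term B:
  start: (λ.0) ((λ.0) (λ.λ.λ.0))
  [1] (λ.0) (λ.λ.λ.0)
  [2] λ.λ.λ.0

Answer: DIFFERENT — A ⇓ λ.λ.λ.1, B ⇓ λ.λ.λ.0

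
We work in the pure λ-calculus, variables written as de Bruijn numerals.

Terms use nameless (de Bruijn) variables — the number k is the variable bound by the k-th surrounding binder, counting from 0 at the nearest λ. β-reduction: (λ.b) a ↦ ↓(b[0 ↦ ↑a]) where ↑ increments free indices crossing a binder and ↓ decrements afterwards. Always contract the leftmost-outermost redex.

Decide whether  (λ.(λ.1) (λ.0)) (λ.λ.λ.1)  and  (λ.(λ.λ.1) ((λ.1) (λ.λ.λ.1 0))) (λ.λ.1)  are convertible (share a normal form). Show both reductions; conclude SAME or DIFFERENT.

Answer: SAME — A ⇓ λ.λ.λ.1, B ⇓ λ.λ.λ.1

Reduction:
Term A:
  start: (λ.(λ.1) (λ.0)) (λ.λ.λ.1)
  step 1: (λ.λ.λ.λ.1) (λ.0)
  step 2: λ.λ.λ.1

Term B:
  start: (λ.(λ.λ.1) ((λ.1) (λ.λ.λ.1 0))) (λ.λ.1)
  step 1: (λ.λ.1) ((λ.λ.λ.1) (λ.λ.λ.1 0))
  step 2: λ.(λ.λ.λ.1) (λ.λ.λ.1 0)
  step 3: λ.λ.λ.1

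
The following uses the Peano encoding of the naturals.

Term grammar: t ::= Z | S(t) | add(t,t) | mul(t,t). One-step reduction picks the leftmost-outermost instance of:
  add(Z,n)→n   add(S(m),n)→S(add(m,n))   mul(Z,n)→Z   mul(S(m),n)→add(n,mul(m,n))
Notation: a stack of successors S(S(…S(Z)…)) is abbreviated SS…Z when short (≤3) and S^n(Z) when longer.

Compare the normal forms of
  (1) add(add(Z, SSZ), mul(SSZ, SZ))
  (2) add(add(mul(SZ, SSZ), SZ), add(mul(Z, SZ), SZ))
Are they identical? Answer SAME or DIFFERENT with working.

Answer: SAME — A ⇓ S^4(Z), B ⇓ S^4(Z)

Derivation:
Term A:
  start: add(add(Z, SSZ), mul(SSZ, SZ))
  →1  add(SSZ, mul(SSZ, SZ))
  →2  S(add(SZ, mul(SSZ, SZ)))
  →3  S(S(add(Z, mul(SSZ, SZ))))
  →4  S(S(mul(SSZ, SZ)))
  →5  S(S(add(SZ, mul(SZ, SZ))))
  →6  S(S(S(add(Z, mul(SZ, SZ)))))
  →7  S(S(S(mul(SZ, SZ))))
  →8  S(S(S(add(SZ, mul(Z, SZ)))))
  →9  S(S(S(S(add(Z, mul(Z, SZ))))))
  →10  S(S(S(S(mul(Z, SZ)))))
  →11  S^4(Z)

Term B:
  start: add(add(mul(SZ, SSZ), SZ), add(mul(Z, SZ), SZ))
  →1  add(add(add(SSZ, mul(Z, SSZ)), SZ), add(mul(Z, SZ), SZ))
  →2  add(add(S(add(SZ, mul(Z, SSZ))), SZ), add(mul(Z, SZ), SZ))
  →3  add(S(add(add(SZ, mul(Z, SSZ)), SZ)), add(mul(Z, SZ), SZ))
  →4  S(add(add(add(SZ, mul(Z, SSZ)), SZ), add(mul(Z, SZ), SZ)))
  →5  S(add(add(S(add(Z, mul(Z, SSZ))), SZ), add(mul(Z, SZ), SZ)))
  →6  S(add(S(add(add(Z, mul(Z, SSZ)), SZ)), add(mul(Z, SZ), SZ)))
  →7  S(S(add(add(add(Z, mul(Z, SSZ)), SZ), add(mul(Z, SZ), SZ))))
  →8  S(S(add(add(mul(Z, SSZ), SZ), add(mul(Z, SZ), SZ))))
  →9  S(S(add(add(Z, SZ), add(mul(Z, SZ), SZ))))
  →10  S(S(add(SZ, add(mul(Z, SZ), SZ))))
  →11  S(S(S(add(Z, add(mul(Z, SZ), SZ)))))
  →12  S(S(S(add(mul(Z, SZ), SZ))))
  →13  S(S(S(add(Z, SZ))))
  →14  S^4(Z)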